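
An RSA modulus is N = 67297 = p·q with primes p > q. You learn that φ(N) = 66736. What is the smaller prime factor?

φ(n) = (p−1)(q−1) = n − (p+q) + 1, so p + q = 67297 − 66736 + 1 = 562.
p and q are the roots of t² − 562t + 67297 = 0.
Discriminant: 562² − 4·67297 = 315844 − 269188 = 46656; √46656 = 216.
q = (562 − 216)/2 = 173, p = (562 + 216)/2 = 389.
Check: 173 · 389 = 67297.

173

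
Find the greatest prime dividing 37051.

37051 = 7 · 5293
5293 = 67 · 79
79 is prime.
So 37051 = 7 · 67 · 79; the largest prime factor is 79.

79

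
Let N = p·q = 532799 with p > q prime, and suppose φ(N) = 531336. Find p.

787

φ(n) = (p−1)(q−1) = n − (p+q) + 1, so p + q = 532799 − 531336 + 1 = 1464.
p and q are the roots of t² − 1464t + 532799 = 0.
Discriminant: 1464² − 4·532799 = 2143296 − 2131196 = 12100; √12100 = 110.
q = (1464 − 110)/2 = 677, p = (1464 + 110)/2 = 787.
Check: 677 · 787 = 532799.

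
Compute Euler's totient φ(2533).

Factor: 2533 = 17 · 149.
φ(2533) = (17−1) · (149−1) = 16 · 148 = 2368.

2368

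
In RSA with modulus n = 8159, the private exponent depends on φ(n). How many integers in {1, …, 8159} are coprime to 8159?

Factor: 8159 = 41 · 199.
φ(8159) = (41−1) · (199−1) = 40 · 198 = 7920.

7920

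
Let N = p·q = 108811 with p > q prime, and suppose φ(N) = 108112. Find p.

467

φ(n) = (p−1)(q−1) = n − (p+q) + 1, so p + q = 108811 − 108112 + 1 = 700.
p and q are the roots of t² − 700t + 108811 = 0.
Discriminant: 700² − 4·108811 = 490000 − 435244 = 54756; √54756 = 234.
q = (700 − 234)/2 = 233, p = (700 + 234)/2 = 467.
Check: 233 · 467 = 108811.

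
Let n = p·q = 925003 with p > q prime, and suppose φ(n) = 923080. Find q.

941

φ(n) = (p−1)(q−1) = n − (p+q) + 1, so p + q = 925003 − 923080 + 1 = 1924.
p and q are the roots of t² − 1924t + 925003 = 0.
Discriminant: 1924² − 4·925003 = 3701776 − 3700012 = 1764; √1764 = 42.
q = (1924 − 42)/2 = 941, p = (1924 + 42)/2 = 983.
Check: 941 · 983 = 925003.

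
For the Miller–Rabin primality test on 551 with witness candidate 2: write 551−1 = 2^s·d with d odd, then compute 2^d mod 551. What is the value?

184

551 − 1 = 550 = 2^1 · 275, so d = 275.
2^1 ≡ 2 (mod 551)
2^2 ≡ 2^2 = 4 ≡ 4 (mod 551)
2^4 ≡ 4^2 = 16 ≡ 16 (mod 551)
2^8 ≡ 16^2 = 256 ≡ 256 (mod 551)
2^16 ≡ 256^2 = 65536 ≡ 518 (mod 551)
2^32 ≡ 518^2 = 268324 ≡ 538 (mod 551)
2^64 ≡ 538^2 = 289444 ≡ 169 (mod 551)
2^128 ≡ 169^2 = 28561 ≡ 460 (mod 551)
2^256 ≡ 460^2 = 211600 ≡ 16 (mod 551)
275 = 256 + 16 + 2 + 1 in binary powers of 2.
So 2^275 ≡ 16 · 518 · 4 · 2 ≡ 184 (mod 551).
Squaring chain: 184; never reaches −1, so base 2 is a Miller–Rabin witness that 551 is composite.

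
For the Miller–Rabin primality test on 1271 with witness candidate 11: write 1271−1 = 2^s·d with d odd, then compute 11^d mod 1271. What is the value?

998

1271 − 1 = 1270 = 2^1 · 635, so d = 635.
11^1 ≡ 11 (mod 1271)
11^2 ≡ 11^2 = 121 ≡ 121 (mod 1271)
11^4 ≡ 121^2 = 14641 ≡ 660 (mod 1271)
11^8 ≡ 660^2 = 435600 ≡ 918 (mod 1271)
11^16 ≡ 918^2 = 842724 ≡ 51 (mod 1271)
11^32 ≡ 51^2 = 2601 ≡ 59 (mod 1271)
11^64 ≡ 59^2 = 3481 ≡ 939 (mod 1271)
11^128 ≡ 939^2 = 881721 ≡ 918 (mod 1271)
11^256 ≡ 918^2 = 842724 ≡ 51 (mod 1271)
11^512 ≡ 51^2 = 2601 ≡ 59 (mod 1271)
635 = 512 + 64 + 32 + 16 + 8 + 2 + 1 in binary powers of 2.
So 11^635 ≡ 59 · 939 · 59 · 51 · 918 · 121 · 11 ≡ 998 (mod 1271).
Squaring chain: 998; never reaches −1, so base 11 is a Miller–Rabin witness that 1271 is composite.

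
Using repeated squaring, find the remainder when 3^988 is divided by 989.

685

3^1 ≡ 3 (mod 989)
3^2 ≡ 3^2 = 9 ≡ 9 (mod 989)
3^4 ≡ 9^2 = 81 ≡ 81 (mod 989)
3^8 ≡ 81^2 = 6561 ≡ 627 (mod 989)
3^16 ≡ 627^2 = 393129 ≡ 496 (mod 989)
3^32 ≡ 496^2 = 246016 ≡ 744 (mod 989)
3^64 ≡ 744^2 = 553536 ≡ 685 (mod 989)
3^128 ≡ 685^2 = 469225 ≡ 439 (mod 989)
3^256 ≡ 439^2 = 192721 ≡ 855 (mod 989)
3^512 ≡ 855^2 = 731025 ≡ 154 (mod 989)
988 = 512 + 256 + 128 + 64 + 16 + 8 + 4 in binary powers of 2.
So 3^988 ≡ 154 · 855 · 439 · 685 · 496 · 627 · 81 ≡ 685 (mod 989).
Since 685 ≠ 1, base 3 is a Fermat witness: 989 is composite.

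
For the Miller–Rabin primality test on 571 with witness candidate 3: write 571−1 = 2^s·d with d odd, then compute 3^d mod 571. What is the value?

570

571 − 1 = 570 = 2^1 · 285, so d = 285.
3^1 ≡ 3 (mod 571)
3^2 ≡ 3^2 = 9 ≡ 9 (mod 571)
3^4 ≡ 9^2 = 81 ≡ 81 (mod 571)
3^8 ≡ 81^2 = 6561 ≡ 280 (mod 571)
3^16 ≡ 280^2 = 78400 ≡ 173 (mod 571)
3^32 ≡ 173^2 = 29929 ≡ 237 (mod 571)
3^64 ≡ 237^2 = 56169 ≡ 211 (mod 571)
3^128 ≡ 211^2 = 44521 ≡ 554 (mod 571)
3^256 ≡ 554^2 = 306916 ≡ 289 (mod 571)
285 = 256 + 16 + 8 + 4 + 1 in binary powers of 2.
So 3^285 ≡ 289 · 173 · 280 · 81 · 3 ≡ 570 (mod 571).
Since 3^d ≡ 570 (mod 571), base 3 does not prove 571 composite.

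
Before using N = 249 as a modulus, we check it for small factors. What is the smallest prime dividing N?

249 is odd.
Digit sum 15, divisible by 3.

3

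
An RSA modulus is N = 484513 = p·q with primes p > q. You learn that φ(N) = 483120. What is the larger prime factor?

733

φ(n) = (p−1)(q−1) = n − (p+q) + 1, so p + q = 484513 − 483120 + 1 = 1394.
p and q are the roots of t² − 1394t + 484513 = 0.
Discriminant: 1394² − 4·484513 = 1943236 − 1938052 = 5184; √5184 = 72.
q = (1394 − 72)/2 = 661, p = (1394 + 72)/2 = 733.
Check: 661 · 733 = 484513.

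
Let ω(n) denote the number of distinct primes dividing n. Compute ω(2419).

2419 = 41 · 59
2419 = 41 · 59, which has 2 distinct prime factors.

2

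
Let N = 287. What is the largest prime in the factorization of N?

41

287 = 7 · 41
41 is prime.
So 287 = 7 · 41; the largest prime factor is 41.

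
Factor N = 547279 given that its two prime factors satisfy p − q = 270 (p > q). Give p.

887

Since p = q + 270, we have 547279 = q(q + 270), so q² + 270q − 547279 = 0.
Discriminant: 270² + 4·547279 = 72900 + 2189116 = 2262016; √2262016 = 1504.
q = (−270 + 1504)/2 = 617, and p = q + 270 = 887.
Check: 617 · 887 = 547279.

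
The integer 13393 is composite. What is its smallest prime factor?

13393 is odd.
Digit sum 19, not divisible by 3.
Ends in 3: not divisible by 5.
7: 13393 = 7·1913 + 2
11: 13393 = 11·1217 + 6
13: 13393 = 13·1030 + 3
17: 13393 = 17·787 + 14
19: 13393 = 19·704 + 17
23: 13393 = 23·582 + 7
29: 13393 = 29·461 + 24
31: 13393 = 31·432 + 1
37: 13393 = 37·361 + 36
41: 13393 = 41·326 + 27
43: 13393 = 43·311 + 20
47: 13393 = 47·284 + 45
53: 13393 = 53·252 + 37
59: 13393 = 59·227

59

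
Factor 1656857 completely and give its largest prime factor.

1656857 = 19 · 87203
87203 = 29 · 3007
3007 = 31 · 97
97 is prime.
So 1656857 = 19 · 29 · 31 · 97; the largest prime factor is 97.

97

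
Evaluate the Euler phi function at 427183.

408480

Factor: 427183 = 47 · 61 · 149.
φ(427183) = (47−1) · (61−1) · (149−1) = 46 · 60 · 148 = 408480.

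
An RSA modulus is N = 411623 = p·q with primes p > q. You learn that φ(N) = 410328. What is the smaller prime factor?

557

φ(n) = (p−1)(q−1) = n − (p+q) + 1, so p + q = 411623 − 410328 + 1 = 1296.
p and q are the roots of t² − 1296t + 411623 = 0.
Discriminant: 1296² − 4·411623 = 1679616 − 1646492 = 33124; √33124 = 182.
q = (1296 − 182)/2 = 557, p = (1296 + 182)/2 = 739.
Check: 557 · 739 = 411623.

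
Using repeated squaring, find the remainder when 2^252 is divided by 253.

2^1 ≡ 2 (mod 253)
2^2 ≡ 2^2 = 4 ≡ 4 (mod 253)
2^4 ≡ 4^2 = 16 ≡ 16 (mod 253)
2^8 ≡ 16^2 = 256 ≡ 3 (mod 253)
2^16 ≡ 3^2 = 9 ≡ 9 (mod 253)
2^32 ≡ 9^2 = 81 ≡ 81 (mod 253)
2^64 ≡ 81^2 = 6561 ≡ 236 (mod 253)
2^128 ≡ 236^2 = 55696 ≡ 36 (mod 253)
252 = 128 + 64 + 32 + 16 + 8 + 4 in binary powers of 2.
So 2^252 ≡ 36 · 236 · 81 · 9 · 3 · 16 ≡ 81 (mod 253).
Since 81 ≠ 1, base 2 is a Fermat witness: 253 is composite.

81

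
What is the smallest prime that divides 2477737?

31

2477737 is odd.
Digit sum 37, not divisible by 3.
Ends in 7: not divisible by 5.
7: 2477737 = 7·353962 + 3
11: 2477737 = 11·225248 + 9
13: 2477737 = 13·190595 + 2
17: 2477737 = 17·145749 + 4
19: 2477737 = 19·130407 + 4
23: 2477737 = 23·107727 + 16
29: 2477737 = 29·85439 + 6
31: 2477737 = 31·79927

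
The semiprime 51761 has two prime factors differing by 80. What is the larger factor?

271

Since p = q + 80, we have 51761 = q(q + 80), so q² + 80q − 51761 = 0.
Discriminant: 80² + 4·51761 = 6400 + 207044 = 213444; √213444 = 462.
q = (−80 + 462)/2 = 191, and p = q + 80 = 271.
Check: 191 · 271 = 51761.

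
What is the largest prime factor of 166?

166 = 2 · 83
83 is prime.
So 166 = 2 · 83; the largest prime factor is 83.

83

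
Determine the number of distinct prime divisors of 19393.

3

19393 = 11 · 1763
1763 = 41 · 43
19393 = 11 · 41 · 43, which has 3 distinct prime factors.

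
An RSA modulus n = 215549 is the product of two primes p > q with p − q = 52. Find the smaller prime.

Since p = q + 52, we have 215549 = q(q + 52), so q² + 52q − 215549 = 0.
Discriminant: 52² + 4·215549 = 2704 + 862196 = 864900; √864900 = 930.
q = (−52 + 930)/2 = 439, and p = q + 52 = 491.
Check: 439 · 491 = 215549.

439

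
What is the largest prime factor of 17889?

17889 = 3 · 5963
5963 = 67 · 89
89 is prime.
So 17889 = 3 · 67 · 89; the largest prime factor is 89.

89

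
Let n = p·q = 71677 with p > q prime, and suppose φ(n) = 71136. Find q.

229

φ(n) = (p−1)(q−1) = n − (p+q) + 1, so p + q = 71677 − 71136 + 1 = 542.
p and q are the roots of t² − 542t + 71677 = 0.
Discriminant: 542² − 4·71677 = 293764 − 286708 = 7056; √7056 = 84.
q = (542 − 84)/2 = 229, p = (542 + 84)/2 = 313.
Check: 229 · 313 = 71677.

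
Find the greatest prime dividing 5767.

5767 = 73 · 79
79 is prime.
So 5767 = 73 · 79; the largest prime factor is 79.

79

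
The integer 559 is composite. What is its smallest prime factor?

13

559 is odd.
Digit sum 19, not divisible by 3.
Ends in 9: not divisible by 5.
7: 559 = 7·79 + 6
11: 559 = 11·50 + 9
13: 559 = 13·43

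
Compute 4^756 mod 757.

1

4^1 ≡ 4 (mod 757)
4^2 ≡ 4^2 = 16 ≡ 16 (mod 757)
4^4 ≡ 16^2 = 256 ≡ 256 (mod 757)
4^8 ≡ 256^2 = 65536 ≡ 434 (mod 757)
4^16 ≡ 434^2 = 188356 ≡ 620 (mod 757)
4^32 ≡ 620^2 = 384400 ≡ 601 (mod 757)
4^64 ≡ 601^2 = 361201 ≡ 112 (mod 757)
4^128 ≡ 112^2 = 12544 ≡ 432 (mod 757)
4^256 ≡ 432^2 = 186624 ≡ 402 (mod 757)
4^512 ≡ 402^2 = 161604 ≡ 363 (mod 757)
756 = 512 + 128 + 64 + 32 + 16 + 4 in binary powers of 2.
So 4^756 ≡ 363 · 432 · 112 · 601 · 620 · 256 ≡ 1 (mod 757).
Since the result is 1, base 4 gives no evidence that 757 is composite.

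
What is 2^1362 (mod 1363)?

361

2^1 ≡ 2 (mod 1363)
2^2 ≡ 2^2 = 4 ≡ 4 (mod 1363)
2^4 ≡ 4^2 = 16 ≡ 16 (mod 1363)
2^8 ≡ 16^2 = 256 ≡ 256 (mod 1363)
2^16 ≡ 256^2 = 65536 ≡ 112 (mod 1363)
2^32 ≡ 112^2 = 12544 ≡ 277 (mod 1363)
2^64 ≡ 277^2 = 76729 ≡ 401 (mod 1363)
2^128 ≡ 401^2 = 160801 ≡ 1330 (mod 1363)
2^256 ≡ 1330^2 = 1768900 ≡ 1089 (mod 1363)
2^512 ≡ 1089^2 = 1185921 ≡ 111 (mod 1363)
2^1024 ≡ 111^2 = 12321 ≡ 54 (mod 1363)
1362 = 1024 + 256 + 64 + 16 + 2 in binary powers of 2.
So 2^1362 ≡ 54 · 1089 · 401 · 112 · 4 ≡ 361 (mod 1363).
Since 361 ≠ 1, base 2 is a Fermat witness: 1363 is composite.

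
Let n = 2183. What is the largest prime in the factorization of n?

59

2183 = 37 · 59
59 is prime.
So 2183 = 37 · 59; the largest prime factor is 59.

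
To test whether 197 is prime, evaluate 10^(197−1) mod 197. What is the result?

1

10^1 ≡ 10 (mod 197)
10^2 ≡ 10^2 = 100 ≡ 100 (mod 197)
10^4 ≡ 100^2 = 10000 ≡ 150 (mod 197)
10^8 ≡ 150^2 = 22500 ≡ 42 (mod 197)
10^16 ≡ 42^2 = 1764 ≡ 188 (mod 197)
10^32 ≡ 188^2 = 35344 ≡ 81 (mod 197)
10^64 ≡ 81^2 = 6561 ≡ 60 (mod 197)
10^128 ≡ 60^2 = 3600 ≡ 54 (mod 197)
196 = 128 + 64 + 4 in binary powers of 2.
So 10^196 ≡ 54 · 60 · 150 ≡ 1 (mod 197).
Since the result is 1, base 10 gives no evidence that 197 is composite.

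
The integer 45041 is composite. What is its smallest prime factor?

45041 is odd.
Digit sum 14, not divisible by 3.
Ends in 1: not divisible by 5.
7: 45041 = 7·6434 + 3
11: 45041 = 11·4094 + 7
13: 45041 = 13·3464 + 9
17: 45041 = 17·2649 + 8
19: 45041 = 19·2370 + 11
23: 45041 = 23·1958 + 7
29: 45041 = 29·1553 + 4
31: 45041 = 31·1452 + 29
37: 45041 = 37·1217 + 12
41: 45041 = 41·1098 + 23
43: 45041 = 43·1047 + 20
47: 45041 = 47·958 + 15
53: 45041 = 53·849 + 44
59: 45041 = 59·763 + 24
61: 45041 = 61·738 + 23
67: 45041 = 67·672 + 17
71: 45041 = 71·634 + 27
73: 45041 = 73·617

73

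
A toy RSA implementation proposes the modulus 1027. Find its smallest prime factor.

1027 is odd.
Digit sum 10, not divisible by 3.
Ends in 7: not divisible by 5.
7: 1027 = 7·146 + 5
11: 1027 = 11·93 + 4
13: 1027 = 13·79

13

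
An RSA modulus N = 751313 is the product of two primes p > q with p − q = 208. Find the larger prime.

Since p = q + 208, we have 751313 = q(q + 208), so q² + 208q − 751313 = 0.
Discriminant: 208² + 4·751313 = 43264 + 3005252 = 3048516; √3048516 = 1746.
q = (−208 + 1746)/2 = 769, and p = q + 208 = 977.
Check: 769 · 977 = 751313.

977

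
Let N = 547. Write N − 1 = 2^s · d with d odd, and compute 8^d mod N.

547 − 1 = 546 = 2^1 · 273, so d = 273.
8^1 ≡ 8 (mod 547)
8^2 ≡ 8^2 = 64 ≡ 64 (mod 547)
8^4 ≡ 64^2 = 4096 ≡ 267 (mod 547)
8^8 ≡ 267^2 = 71289 ≡ 179 (mod 547)
8^16 ≡ 179^2 = 32041 ≡ 315 (mod 547)
8^32 ≡ 315^2 = 99225 ≡ 218 (mod 547)
8^64 ≡ 218^2 = 47524 ≡ 482 (mod 547)
8^128 ≡ 482^2 = 232324 ≡ 396 (mod 547)
8^256 ≡ 396^2 = 156816 ≡ 374 (mod 547)
273 = 256 + 16 + 1 in binary powers of 2.
So 8^273 ≡ 374 · 315 · 8 ≡ 546 (mod 547).
Since 8^d ≡ 546 (mod 547), base 8 does not prove 547 composite.

546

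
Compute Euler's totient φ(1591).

Factor: 1591 = 37 · 43.
φ(1591) = (37−1) · (43−1) = 36 · 42 = 1512.

1512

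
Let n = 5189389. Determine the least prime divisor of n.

53

5189389 is odd.
Digit sum 43, not divisible by 3.
Ends in 9: not divisible by 5.
7: 5189389 = 7·741341 + 2
11: 5189389 = 11·471762 + 7
13: 5189389 = 13·399183 + 10
17: 5189389 = 17·305258 + 3
19: 5189389 = 19·273125 + 14
23: 5189389 = 23·225625 + 14
29: 5189389 = 29·178944 + 13
31: 5189389 = 31·167399 + 20
37: 5189389 = 37·140253 + 28
41: 5189389 = 41·126570 + 19
43: 5189389 = 43·120683 + 20
47: 5189389 = 47·110412 + 25
53: 5189389 = 53·97913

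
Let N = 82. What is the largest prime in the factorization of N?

41

82 = 2 · 41
41 is prime.
So 82 = 2 · 41; the largest prime factor is 41.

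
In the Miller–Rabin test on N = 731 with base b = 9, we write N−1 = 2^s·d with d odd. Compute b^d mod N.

731 − 1 = 730 = 2^1 · 365, so d = 365.
9^1 ≡ 9 (mod 731)
9^2 ≡ 9^2 = 81 ≡ 81 (mod 731)
9^4 ≡ 81^2 = 6561 ≡ 713 (mod 731)
9^8 ≡ 713^2 = 508369 ≡ 324 (mod 731)
9^16 ≡ 324^2 = 104976 ≡ 443 (mod 731)
9^32 ≡ 443^2 = 196249 ≡ 341 (mod 731)
9^64 ≡ 341^2 = 116281 ≡ 52 (mod 731)
9^128 ≡ 52^2 = 2704 ≡ 511 (mod 731)
9^256 ≡ 511^2 = 261121 ≡ 154 (mod 731)
365 = 256 + 64 + 32 + 8 + 4 + 1 in binary powers of 2.
So 9^365 ≡ 154 · 52 · 341 · 324 · 713 · 9 ≡ 195 (mod 731).
Squaring chain: 195; never reaches −1, so base 9 is a Miller–Rabin witness that 731 is composite.

195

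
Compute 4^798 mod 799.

747

4^1 ≡ 4 (mod 799)
4^2 ≡ 4^2 = 16 ≡ 16 (mod 799)
4^4 ≡ 16^2 = 256 ≡ 256 (mod 799)
4^8 ≡ 256^2 = 65536 ≡ 18 (mod 799)
4^16 ≡ 18^2 = 324 ≡ 324 (mod 799)
4^32 ≡ 324^2 = 104976 ≡ 307 (mod 799)
4^64 ≡ 307^2 = 94249 ≡ 766 (mod 799)
4^128 ≡ 766^2 = 586756 ≡ 290 (mod 799)
4^256 ≡ 290^2 = 84100 ≡ 205 (mod 799)
4^512 ≡ 205^2 = 42025 ≡ 477 (mod 799)
798 = 512 + 256 + 16 + 8 + 4 + 2 in binary powers of 2.
So 4^798 ≡ 477 · 205 · 324 · 18 · 256 · 16 ≡ 747 (mod 799).
Since 747 ≠ 1, base 4 is a Fermat witness: 799 is composite.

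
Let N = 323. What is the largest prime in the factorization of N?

19

323 = 17 · 19
19 is prime.
So 323 = 17 · 19; the largest prime factor is 19.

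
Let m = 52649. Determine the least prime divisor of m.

52649 is odd.
Digit sum 26, not divisible by 3.
Ends in 9: not divisible by 5.
7: 52649 = 7·7521 + 2
11: 52649 = 11·4786 + 3
13: 52649 = 13·4049 + 12
17: 52649 = 17·3097

17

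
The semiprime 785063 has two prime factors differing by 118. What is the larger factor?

947

Since p = q + 118, we have 785063 = q(q + 118), so q² + 118q − 785063 = 0.
Discriminant: 118² + 4·785063 = 13924 + 3140252 = 3154176; √3154176 = 1776.
q = (−118 + 1776)/2 = 829, and p = q + 118 = 947.
Check: 829 · 947 = 785063.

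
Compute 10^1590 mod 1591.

704

10^1 ≡ 10 (mod 1591)
10^2 ≡ 10^2 = 100 ≡ 100 (mod 1591)
10^4 ≡ 100^2 = 10000 ≡ 454 (mod 1591)
10^8 ≡ 454^2 = 206116 ≡ 877 (mod 1591)
10^16 ≡ 877^2 = 769129 ≡ 676 (mod 1591)
10^32 ≡ 676^2 = 456976 ≡ 359 (mod 1591)
10^64 ≡ 359^2 = 128881 ≡ 10 (mod 1591)
10^128 ≡ 10^2 = 100 ≡ 100 (mod 1591)
10^256 ≡ 100^2 = 10000 ≡ 454 (mod 1591)
10^512 ≡ 454^2 = 206116 ≡ 877 (mod 1591)
10^1024 ≡ 877^2 = 769129 ≡ 676 (mod 1591)
1590 = 1024 + 512 + 32 + 16 + 4 + 2 in binary powers of 2.
So 10^1590 ≡ 676 · 877 · 359 · 676 · 454 · 100 ≡ 704 (mod 1591).
Since 704 ≠ 1, base 10 is a Fermat witness: 1591 is composite.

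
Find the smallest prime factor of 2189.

11

2189 is odd.
Digit sum 20, not divisible by 3.
Ends in 9: not divisible by 5.
7: 2189 = 7·312 + 5
11: 2189 = 11·199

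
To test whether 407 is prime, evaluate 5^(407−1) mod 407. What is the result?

104

5^1 ≡ 5 (mod 407)
5^2 ≡ 5^2 = 25 ≡ 25 (mod 407)
5^4 ≡ 25^2 = 625 ≡ 218 (mod 407)
5^8 ≡ 218^2 = 47524 ≡ 312 (mod 407)
5^16 ≡ 312^2 = 97344 ≡ 71 (mod 407)
5^32 ≡ 71^2 = 5041 ≡ 157 (mod 407)
5^64 ≡ 157^2 = 24649 ≡ 229 (mod 407)
5^128 ≡ 229^2 = 52441 ≡ 345 (mod 407)
5^256 ≡ 345^2 = 119025 ≡ 181 (mod 407)
406 = 256 + 128 + 16 + 4 + 2 in binary powers of 2.
So 5^406 ≡ 181 · 345 · 71 · 218 · 25 ≡ 104 (mod 407).
Since 104 ≠ 1, base 5 is a Fermat witness: 407 is composite.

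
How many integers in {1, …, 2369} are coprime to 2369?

2244

Factor: 2369 = 23 · 103.
φ(2369) = (23−1) · (103−1) = 22 · 102 = 2244.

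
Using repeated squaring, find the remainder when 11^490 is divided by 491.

11^1 ≡ 11 (mod 491)
11^2 ≡ 11^2 = 121 ≡ 121 (mod 491)
11^4 ≡ 121^2 = 14641 ≡ 402 (mod 491)
11^8 ≡ 402^2 = 161604 ≡ 65 (mod 491)
11^16 ≡ 65^2 = 4225 ≡ 297 (mod 491)
11^32 ≡ 297^2 = 88209 ≡ 320 (mod 491)
11^64 ≡ 320^2 = 102400 ≡ 272 (mod 491)
11^128 ≡ 272^2 = 73984 ≡ 334 (mod 491)
11^256 ≡ 334^2 = 111556 ≡ 99 (mod 491)
490 = 256 + 128 + 64 + 32 + 8 + 2 in binary powers of 2.
So 11^490 ≡ 99 · 334 · 272 · 320 · 65 · 121 ≡ 1 (mod 491).
Since the result is 1, base 11 gives no evidence that 491 is composite.

1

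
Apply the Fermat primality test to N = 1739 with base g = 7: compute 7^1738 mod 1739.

636

7^1 ≡ 7 (mod 1739)
7^2 ≡ 7^2 = 49 ≡ 49 (mod 1739)
7^4 ≡ 49^2 = 2401 ≡ 662 (mod 1739)
7^8 ≡ 662^2 = 438244 ≡ 16 (mod 1739)
7^16 ≡ 16^2 = 256 ≡ 256 (mod 1739)
7^32 ≡ 256^2 = 65536 ≡ 1193 (mod 1739)
7^64 ≡ 1193^2 = 1423249 ≡ 747 (mod 1739)
7^128 ≡ 747^2 = 558009 ≡ 1529 (mod 1739)
7^256 ≡ 1529^2 = 2337841 ≡ 625 (mod 1739)
7^512 ≡ 625^2 = 390625 ≡ 1089 (mod 1739)
7^1024 ≡ 1089^2 = 1185921 ≡ 1662 (mod 1739)
1738 = 1024 + 512 + 128 + 64 + 8 + 2 in binary powers of 2.
So 7^1738 ≡ 1662 · 1089 · 1529 · 747 · 16 · 49 ≡ 636 (mod 1739).
Since 636 ≠ 1, base 7 is a Fermat witness: 1739 is composite.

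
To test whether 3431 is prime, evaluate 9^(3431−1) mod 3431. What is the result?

9^1 ≡ 9 (mod 3431)
9^2 ≡ 9^2 = 81 ≡ 81 (mod 3431)
9^4 ≡ 81^2 = 6561 ≡ 3130 (mod 3431)
9^8 ≡ 3130^2 = 9796900 ≡ 1395 (mod 3431)
9^16 ≡ 1395^2 = 1946025 ≡ 648 (mod 3431)
9^32 ≡ 648^2 = 419904 ≡ 1322 (mod 3431)
9^64 ≡ 1322^2 = 1747684 ≡ 1305 (mod 3431)
9^128 ≡ 1305^2 = 1703025 ≡ 1249 (mod 3431)
9^256 ≡ 1249^2 = 1560001 ≡ 2327 (mod 3431)
9^512 ≡ 2327^2 = 5414929 ≡ 811 (mod 3431)
9^1024 ≡ 811^2 = 657721 ≡ 2400 (mod 3431)
9^2048 ≡ 2400^2 = 5760000 ≡ 2782 (mod 3431)
3430 = 2048 + 1024 + 256 + 64 + 32 + 4 + 2 in binary powers of 2.
So 9^3430 ≡ 2782 · 2400 · 2327 · 1305 · 1322 · 3130 · 81 ≡ 2327 (mod 3431).
Since 2327 ≠ 1, base 9 is a Fermat witness: 3431 is composite.

2327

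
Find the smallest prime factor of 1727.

1727 is odd.
Digit sum 17, not divisible by 3.
Ends in 7: not divisible by 5.
7: 1727 = 7·246 + 5
11: 1727 = 11·157

11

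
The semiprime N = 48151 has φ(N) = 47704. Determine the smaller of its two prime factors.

φ(n) = (p−1)(q−1) = n − (p+q) + 1, so p + q = 48151 − 47704 + 1 = 448.
p and q are the roots of t² − 448t + 48151 = 0.
Discriminant: 448² − 4·48151 = 200704 − 192604 = 8100; √8100 = 90.
q = (448 − 90)/2 = 179, p = (448 + 90)/2 = 269.
Check: 179 · 269 = 48151.

179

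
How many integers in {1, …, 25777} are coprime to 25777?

25456

Factor: 25777 = 149 · 173.
φ(25777) = (149−1) · (173−1) = 148 · 172 = 25456.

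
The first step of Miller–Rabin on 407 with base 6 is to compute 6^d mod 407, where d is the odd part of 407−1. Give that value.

407 − 1 = 406 = 2^1 · 203, so d = 203.
6^1 ≡ 6 (mod 407)
6^2 ≡ 6^2 = 36 ≡ 36 (mod 407)
6^4 ≡ 36^2 = 1296 ≡ 75 (mod 407)
6^8 ≡ 75^2 = 5625 ≡ 334 (mod 407)
6^16 ≡ 334^2 = 111556 ≡ 38 (mod 407)
6^32 ≡ 38^2 = 1444 ≡ 223 (mod 407)
6^64 ≡ 223^2 = 49729 ≡ 75 (mod 407)
6^128 ≡ 75^2 = 5625 ≡ 334 (mod 407)
203 = 128 + 64 + 8 + 2 + 1 in binary powers of 2.
So 6^203 ≡ 334 · 75 · 334 · 36 · 6 ≡ 216 (mod 407).
Squaring chain: 216; never reaches −1, so base 6 is a Miller–Rabin witness that 407 is composite.

216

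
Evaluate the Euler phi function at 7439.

Factor: 7439 = 43 · 173.
φ(7439) = (43−1) · (173−1) = 42 · 172 = 7224.

7224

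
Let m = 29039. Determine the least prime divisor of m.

71

29039 is odd.
Digit sum 23, not divisible by 3.
Ends in 9: not divisible by 5.
7: 29039 = 7·4148 + 3
11: 29039 = 11·2639 + 10
13: 29039 = 13·2233 + 10
17: 29039 = 17·1708 + 3
19: 29039 = 19·1528 + 7
23: 29039 = 23·1262 + 13
29: 29039 = 29·1001 + 10
31: 29039 = 31·936 + 23
37: 29039 = 37·784 + 31
41: 29039 = 41·708 + 11
43: 29039 = 43·675 + 14
47: 29039 = 47·617 + 40
53: 29039 = 53·547 + 48
59: 29039 = 59·492 + 11
61: 29039 = 61·476 + 3
67: 29039 = 67·433 + 28
71: 29039 = 71·409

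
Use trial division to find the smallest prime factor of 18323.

18323 is odd.
Digit sum 17, not divisible by 3.
Ends in 3: not divisible by 5.
7: 18323 = 7·2617 + 4
11: 18323 = 11·1665 + 8
13: 18323 = 13·1409 + 6
17: 18323 = 17·1077 + 14
19: 18323 = 19·964 + 7
23: 18323 = 23·796 + 15
29: 18323 = 29·631 + 24
31: 18323 = 31·591 + 2
37: 18323 = 37·495 + 8
41: 18323 = 41·446 + 37
43: 18323 = 43·426 + 5
47: 18323 = 47·389 + 40
53: 18323 = 53·345 + 38
59: 18323 = 59·310 + 33
61: 18323 = 61·300 + 23
67: 18323 = 67·273 + 32
71: 18323 = 71·258 + 5
73: 18323 = 73·251

73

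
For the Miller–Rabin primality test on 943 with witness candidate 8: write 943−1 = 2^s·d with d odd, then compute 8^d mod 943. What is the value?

607

943 − 1 = 942 = 2^1 · 471, so d = 471.
8^1 ≡ 8 (mod 943)
8^2 ≡ 8^2 = 64 ≡ 64 (mod 943)
8^4 ≡ 64^2 = 4096 ≡ 324 (mod 943)
8^8 ≡ 324^2 = 104976 ≡ 303 (mod 943)
8^16 ≡ 303^2 = 91809 ≡ 338 (mod 943)
8^32 ≡ 338^2 = 114244 ≡ 141 (mod 943)
8^64 ≡ 141^2 = 19881 ≡ 78 (mod 943)
8^128 ≡ 78^2 = 6084 ≡ 426 (mod 943)
8^256 ≡ 426^2 = 181476 ≡ 420 (mod 943)
471 = 256 + 128 + 64 + 16 + 4 + 2 + 1 in binary powers of 2.
So 8^471 ≡ 420 · 426 · 78 · 338 · 324 · 64 · 8 ≡ 607 (mod 943).
Squaring chain: 607; never reaches −1, so base 8 is a Miller–Rabin witness that 943 is composite.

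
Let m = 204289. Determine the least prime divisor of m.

204289 is odd.
Digit sum 25, not divisible by 3.
Ends in 9: not divisible by 5.
7: 204289 = 7·29184 + 1
11: 204289 = 11·18571 + 8
13: 204289 = 13·15714 + 7
17: 204289 = 17·12017

17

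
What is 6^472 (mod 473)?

135

6^1 ≡ 6 (mod 473)
6^2 ≡ 6^2 = 36 ≡ 36 (mod 473)
6^4 ≡ 36^2 = 1296 ≡ 350 (mod 473)
6^8 ≡ 350^2 = 122500 ≡ 466 (mod 473)
6^16 ≡ 466^2 = 217156 ≡ 49 (mod 473)
6^32 ≡ 49^2 = 2401 ≡ 36 (mod 473)
6^64 ≡ 36^2 = 1296 ≡ 350 (mod 473)
6^128 ≡ 350^2 = 122500 ≡ 466 (mod 473)
6^256 ≡ 466^2 = 217156 ≡ 49 (mod 473)
472 = 256 + 128 + 64 + 16 + 8 in binary powers of 2.
So 6^472 ≡ 49 · 466 · 350 · 49 · 466 ≡ 135 (mod 473).
Since 135 ≠ 1, base 6 is a Fermat witness: 473 is composite.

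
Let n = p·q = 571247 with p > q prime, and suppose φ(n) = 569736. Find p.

773

φ(n) = (p−1)(q−1) = n − (p+q) + 1, so p + q = 571247 − 569736 + 1 = 1512.
p and q are the roots of t² − 1512t + 571247 = 0.
Discriminant: 1512² − 4·571247 = 2286144 − 2284988 = 1156; √1156 = 34.
q = (1512 − 34)/2 = 739, p = (1512 + 34)/2 = 773.
Check: 739 · 773 = 571247.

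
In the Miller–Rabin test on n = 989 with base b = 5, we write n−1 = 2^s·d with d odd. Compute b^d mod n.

89

989 − 1 = 988 = 2^2 · 247, so d = 247.
5^1 ≡ 5 (mod 989)
5^2 ≡ 5^2 = 25 ≡ 25 (mod 989)
5^4 ≡ 25^2 = 625 ≡ 625 (mod 989)
5^8 ≡ 625^2 = 390625 ≡ 959 (mod 989)
5^16 ≡ 959^2 = 919681 ≡ 900 (mod 989)
5^32 ≡ 900^2 = 810000 ≡ 9 (mod 989)
5^64 ≡ 9^2 = 81 ≡ 81 (mod 989)
5^128 ≡ 81^2 = 6561 ≡ 627 (mod 989)
247 = 128 + 64 + 32 + 16 + 4 + 2 + 1 in binary powers of 2.
So 5^247 ≡ 627 · 81 · 9 · 900 · 625 · 25 · 5 ≡ 89 (mod 989).
Squaring chain: 89 → 9; never reaches −1, so base 5 is a Miller–Rabin witness that 989 is composite.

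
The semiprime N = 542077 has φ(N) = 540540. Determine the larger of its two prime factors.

φ(n) = (p−1)(q−1) = n − (p+q) + 1, so p + q = 542077 − 540540 + 1 = 1538.
p and q are the roots of t² − 1538t + 542077 = 0.
Discriminant: 1538² − 4·542077 = 2365444 − 2168308 = 197136; √197136 = 444.
q = (1538 − 444)/2 = 547, p = (1538 + 444)/2 = 991.
Check: 547 · 991 = 542077.

991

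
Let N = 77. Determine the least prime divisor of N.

7

77 is odd.
Digit sum 14, not divisible by 3.
Ends in 7: not divisible by 5.
7: 77 = 7·11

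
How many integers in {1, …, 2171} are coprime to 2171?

Factor: 2171 = 13 · 167.
φ(2171) = (13−1) · (167−1) = 12 · 166 = 1992.

1992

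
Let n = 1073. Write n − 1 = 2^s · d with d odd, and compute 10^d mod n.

1073 − 1 = 1072 = 2^4 · 67, so d = 67.
10^1 ≡ 10 (mod 1073)
10^2 ≡ 10^2 = 100 ≡ 100 (mod 1073)
10^4 ≡ 100^2 = 10000 ≡ 343 (mod 1073)
10^8 ≡ 343^2 = 117649 ≡ 692 (mod 1073)
10^16 ≡ 692^2 = 478864 ≡ 306 (mod 1073)
10^32 ≡ 306^2 = 93636 ≡ 285 (mod 1073)
10^64 ≡ 285^2 = 81225 ≡ 750 (mod 1073)
67 = 64 + 2 + 1 in binary powers of 2.
So 10^67 ≡ 750 · 100 · 10 ≡ 1046 (mod 1073).
Squaring chain: 1046 → 729 → 306 → 285; never reaches −1, so base 10 is a Miller–Rabin witness that 1073 is composite.

1046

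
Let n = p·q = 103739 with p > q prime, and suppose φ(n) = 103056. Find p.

457

φ(n) = (p−1)(q−1) = n − (p+q) + 1, so p + q = 103739 − 103056 + 1 = 684.
p and q are the roots of t² − 684t + 103739 = 0.
Discriminant: 684² − 4·103739 = 467856 − 414956 = 52900; √52900 = 230.
q = (684 − 230)/2 = 227, p = (684 + 230)/2 = 457.
Check: 227 · 457 = 103739.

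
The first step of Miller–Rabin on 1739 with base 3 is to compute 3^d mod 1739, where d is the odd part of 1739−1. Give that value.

946

1739 − 1 = 1738 = 2^1 · 869, so d = 869.
3^1 ≡ 3 (mod 1739)
3^2 ≡ 3^2 = 9 ≡ 9 (mod 1739)
3^4 ≡ 9^2 = 81 ≡ 81 (mod 1739)
3^8 ≡ 81^2 = 6561 ≡ 1344 (mod 1739)
3^16 ≡ 1344^2 = 1806336 ≡ 1254 (mod 1739)
3^32 ≡ 1254^2 = 1572516 ≡ 460 (mod 1739)
3^64 ≡ 460^2 = 211600 ≡ 1181 (mod 1739)
3^128 ≡ 1181^2 = 1394761 ≡ 83 (mod 1739)
3^256 ≡ 83^2 = 6889 ≡ 1672 (mod 1739)
3^512 ≡ 1672^2 = 2795584 ≡ 1011 (mod 1739)
869 = 512 + 256 + 64 + 32 + 4 + 1 in binary powers of 2.
So 3^869 ≡ 1011 · 1672 · 1181 · 460 · 81 · 3 ≡ 946 (mod 1739).
Squaring chain: 946; never reaches −1, so base 3 is a Miller–Rabin witness that 1739 is composite.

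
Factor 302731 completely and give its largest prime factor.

302731 = 11 · 27521
27521 = 13 · 2117
2117 = 29 · 73
73 is prime.
So 302731 = 11 · 13 · 29 · 73; the largest prime factor is 73.

73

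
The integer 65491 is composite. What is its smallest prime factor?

79

65491 is odd.
Digit sum 25, not divisible by 3.
Ends in 1: not divisible by 5.
7: 65491 = 7·9355 + 6
11: 65491 = 11·5953 + 8
13: 65491 = 13·5037 + 10
17: 65491 = 17·3852 + 7
19: 65491 = 19·3446 + 17
23: 65491 = 23·2847 + 10
29: 65491 = 29·2258 + 9
31: 65491 = 31·2112 + 19
37: 65491 = 37·1770 + 1
41: 65491 = 41·1597 + 14
43: 65491 = 43·1523 + 2
47: 65491 = 47·1393 + 20
53: 65491 = 53·1235 + 36
59: 65491 = 59·1110 + 1
61: 65491 = 61·1073 + 38
67: 65491 = 67·977 + 32
71: 65491 = 71·922 + 29
73: 65491 = 73·897 + 10
79: 65491 = 79·829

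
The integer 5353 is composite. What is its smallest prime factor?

53

5353 is odd.
Digit sum 16, not divisible by 3.
Ends in 3: not divisible by 5.
7: 5353 = 7·764 + 5
11: 5353 = 11·486 + 7
13: 5353 = 13·411 + 10
17: 5353 = 17·314 + 15
19: 5353 = 19·281 + 14
23: 5353 = 23·232 + 17
29: 5353 = 29·184 + 17
31: 5353 = 31·172 + 21
37: 5353 = 37·144 + 25
41: 5353 = 41·130 + 23
43: 5353 = 43·124 + 21
47: 5353 = 47·113 + 42
53: 5353 = 53·101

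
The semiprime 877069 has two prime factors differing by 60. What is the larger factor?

Since p = q + 60, we have 877069 = q(q + 60), so q² + 60q − 877069 = 0.
Discriminant: 60² + 4·877069 = 3600 + 3508276 = 3511876; √3511876 = 1874.
q = (−60 + 1874)/2 = 907, and p = q + 60 = 967.
Check: 907 · 967 = 877069.

967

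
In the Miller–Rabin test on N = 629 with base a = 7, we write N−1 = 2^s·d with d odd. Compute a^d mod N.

329

629 − 1 = 628 = 2^2 · 157, so d = 157.
7^1 ≡ 7 (mod 629)
7^2 ≡ 7^2 = 49 ≡ 49 (mod 629)
7^4 ≡ 49^2 = 2401 ≡ 514 (mod 629)
7^8 ≡ 514^2 = 264196 ≡ 16 (mod 629)
7^16 ≡ 16^2 = 256 ≡ 256 (mod 629)
7^32 ≡ 256^2 = 65536 ≡ 120 (mod 629)
7^64 ≡ 120^2 = 14400 ≡ 562 (mod 629)
7^128 ≡ 562^2 = 315844 ≡ 86 (mod 629)
157 = 128 + 16 + 8 + 4 + 1 in binary powers of 2.
So 7^157 ≡ 86 · 256 · 16 · 514 · 7 ≡ 329 (mod 629).
Squaring chain: 329 → 53; never reaches −1, so base 7 is a Miller–Rabin witness that 629 is composite.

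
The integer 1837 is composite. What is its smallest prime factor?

1837 is odd.
Digit sum 19, not divisible by 3.
Ends in 7: not divisible by 5.
7: 1837 = 7·262 + 3
11: 1837 = 11·167

11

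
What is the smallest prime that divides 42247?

83

42247 is odd.
Digit sum 19, not divisible by 3.
Ends in 7: not divisible by 5.
7: 42247 = 7·6035 + 2
11: 42247 = 11·3840 + 7
13: 42247 = 13·3249 + 10
17: 42247 = 17·2485 + 2
19: 42247 = 19·2223 + 10
23: 42247 = 23·1836 + 19
29: 42247 = 29·1456 + 23
31: 42247 = 31·1362 + 25
37: 42247 = 37·1141 + 30
41: 42247 = 41·1030 + 17
43: 42247 = 43·982 + 21
47: 42247 = 47·898 + 41
53: 42247 = 53·797 + 6
59: 42247 = 59·716 + 3
61: 42247 = 61·692 + 35
67: 42247 = 67·630 + 37
71: 42247 = 71·595 + 2
73: 42247 = 73·578 + 53
79: 42247 = 79·534 + 61
83: 42247 = 83·509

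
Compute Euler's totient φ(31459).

Factor: 31459 = 163 · 193.
φ(31459) = (163−1) · (193−1) = 162 · 192 = 31104.

31104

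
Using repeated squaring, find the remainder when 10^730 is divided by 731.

461

10^1 ≡ 10 (mod 731)
10^2 ≡ 10^2 = 100 ≡ 100 (mod 731)
10^4 ≡ 100^2 = 10000 ≡ 497 (mod 731)
10^8 ≡ 497^2 = 247009 ≡ 662 (mod 731)
10^16 ≡ 662^2 = 438244 ≡ 375 (mod 731)
10^32 ≡ 375^2 = 140625 ≡ 273 (mod 731)
10^64 ≡ 273^2 = 74529 ≡ 698 (mod 731)
10^128 ≡ 698^2 = 487204 ≡ 358 (mod 731)
10^256 ≡ 358^2 = 128164 ≡ 239 (mod 731)
10^512 ≡ 239^2 = 57121 ≡ 103 (mod 731)
730 = 512 + 128 + 64 + 16 + 8 + 2 in binary powers of 2.
So 10^730 ≡ 103 · 358 · 698 · 375 · 662 · 100 ≡ 461 (mod 731).
Since 461 ≠ 1, base 10 is a Fermat witness: 731 is composite.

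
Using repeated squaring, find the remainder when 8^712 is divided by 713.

188

8^1 ≡ 8 (mod 713)
8^2 ≡ 8^2 = 64 ≡ 64 (mod 713)
8^4 ≡ 64^2 = 4096 ≡ 531 (mod 713)
8^8 ≡ 531^2 = 281961 ≡ 326 (mod 713)
8^16 ≡ 326^2 = 106276 ≡ 39 (mod 713)
8^32 ≡ 39^2 = 1521 ≡ 95 (mod 713)
8^64 ≡ 95^2 = 9025 ≡ 469 (mod 713)
8^128 ≡ 469^2 = 219961 ≡ 357 (mod 713)
8^256 ≡ 357^2 = 127449 ≡ 535 (mod 713)
8^512 ≡ 535^2 = 286225 ≡ 312 (mod 713)
712 = 512 + 128 + 64 + 8 in binary powers of 2.
So 8^712 ≡ 312 · 357 · 469 · 326 ≡ 188 (mod 713).
Since 188 ≠ 1, base 8 is a Fermat witness: 713 is composite.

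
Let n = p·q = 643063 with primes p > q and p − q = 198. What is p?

Since p = q + 198, we have 643063 = q(q + 198), so q² + 198q − 643063 = 0.
Discriminant: 198² + 4·643063 = 39204 + 2572252 = 2611456; √2611456 = 1616.
q = (−198 + 1616)/2 = 709, and p = q + 198 = 907.
Check: 709 · 907 = 643063.

907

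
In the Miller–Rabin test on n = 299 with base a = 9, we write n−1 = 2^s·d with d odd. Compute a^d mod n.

3

299 − 1 = 298 = 2^1 · 149, so d = 149.
9^1 ≡ 9 (mod 299)
9^2 ≡ 9^2 = 81 ≡ 81 (mod 299)
9^4 ≡ 81^2 = 6561 ≡ 282 (mod 299)
9^8 ≡ 282^2 = 79524 ≡ 289 (mod 299)
9^16 ≡ 289^2 = 83521 ≡ 100 (mod 299)
9^32 ≡ 100^2 = 10000 ≡ 133 (mod 299)
9^64 ≡ 133^2 = 17689 ≡ 48 (mod 299)
9^128 ≡ 48^2 = 2304 ≡ 211 (mod 299)
149 = 128 + 16 + 4 + 1 in binary powers of 2.
So 9^149 ≡ 211 · 100 · 282 · 9 ≡ 3 (mod 299).
Squaring chain: 3; never reaches −1, so base 9 is a Miller–Rabin witness that 299 is composite.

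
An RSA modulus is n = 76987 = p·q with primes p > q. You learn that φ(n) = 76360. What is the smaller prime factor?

167

φ(n) = (p−1)(q−1) = n − (p+q) + 1, so p + q = 76987 − 76360 + 1 = 628.
p and q are the roots of t² − 628t + 76987 = 0.
Discriminant: 628² − 4·76987 = 394384 − 307948 = 86436; √86436 = 294.
q = (628 − 294)/2 = 167, p = (628 + 294)/2 = 461.
Check: 167 · 461 = 76987.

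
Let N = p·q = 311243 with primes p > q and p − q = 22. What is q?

Since p = q + 22, we have 311243 = q(q + 22), so q² + 22q − 311243 = 0.
Discriminant: 22² + 4·311243 = 484 + 1244972 = 1245456; √1245456 = 1116.
q = (−22 + 1116)/2 = 547, and p = q + 22 = 569.
Check: 547 · 569 = 311243.

547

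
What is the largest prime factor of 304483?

97

304483 = 43 · 7081
7081 = 73 · 97
97 is prime.
So 304483 = 43 · 73 · 97; the largest prime factor is 97.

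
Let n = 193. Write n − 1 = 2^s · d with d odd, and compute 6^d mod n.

23

193 − 1 = 192 = 2^6 · 3, so d = 3.
6^1 ≡ 6 (mod 193)
6^2 ≡ 6^2 = 36 ≡ 36 (mod 193)
3 = 2 + 1 in binary powers of 2.
So 6^3 ≡ 36 · 6 ≡ 23 (mod 193).
Squaring chain: 23 → 143 → 184 → 81 → 192 → 1; reaches −1, so base 6 does not prove 193 composite.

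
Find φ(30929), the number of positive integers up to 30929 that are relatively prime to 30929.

Factor: 30929 = 157 · 197.
φ(30929) = (157−1) · (197−1) = 156 · 196 = 30576.

30576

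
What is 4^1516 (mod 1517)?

4^1 ≡ 4 (mod 1517)
4^2 ≡ 4^2 = 16 ≡ 16 (mod 1517)
4^4 ≡ 16^2 = 256 ≡ 256 (mod 1517)
4^8 ≡ 256^2 = 65536 ≡ 305 (mod 1517)
4^16 ≡ 305^2 = 93025 ≡ 488 (mod 1517)
4^32 ≡ 488^2 = 238144 ≡ 1492 (mod 1517)
4^64 ≡ 1492^2 = 2226064 ≡ 625 (mod 1517)
4^128 ≡ 625^2 = 390625 ≡ 756 (mod 1517)
4^256 ≡ 756^2 = 571536 ≡ 1144 (mod 1517)
4^512 ≡ 1144^2 = 1308736 ≡ 1082 (mod 1517)
4^1024 ≡ 1082^2 = 1170724 ≡ 1117 (mod 1517)
1516 = 1024 + 256 + 128 + 64 + 32 + 8 + 4 in binary powers of 2.
So 4^1516 ≡ 1117 · 1144 · 756 · 625 · 1492 · 305 · 256 ≡ 1144 (mod 1517).
Since 1144 ≠ 1, base 4 is a Fermat witness: 1517 is composite.

1144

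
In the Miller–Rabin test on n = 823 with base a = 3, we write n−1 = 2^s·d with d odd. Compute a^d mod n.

823 − 1 = 822 = 2^1 · 411, so d = 411.
3^1 ≡ 3 (mod 823)
3^2 ≡ 3^2 = 9 ≡ 9 (mod 823)
3^4 ≡ 9^2 = 81 ≡ 81 (mod 823)
3^8 ≡ 81^2 = 6561 ≡ 800 (mod 823)
3^16 ≡ 800^2 = 640000 ≡ 529 (mod 823)
3^32 ≡ 529^2 = 279841 ≡ 21 (mod 823)
3^64 ≡ 21^2 = 441 ≡ 441 (mod 823)
3^128 ≡ 441^2 = 194481 ≡ 253 (mod 823)
3^256 ≡ 253^2 = 64009 ≡ 638 (mod 823)
411 = 256 + 128 + 16 + 8 + 2 + 1 in binary powers of 2.
So 3^411 ≡ 638 · 253 · 529 · 800 · 9 · 3 ≡ 822 (mod 823).
Since 3^d ≡ 822 (mod 823), base 3 does not prove 823 composite.

822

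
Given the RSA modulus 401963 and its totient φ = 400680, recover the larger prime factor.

φ(n) = (p−1)(q−1) = n − (p+q) + 1, so p + q = 401963 − 400680 + 1 = 1284.
p and q are the roots of t² − 1284t + 401963 = 0.
Discriminant: 1284² − 4·401963 = 1648656 − 1607852 = 40804; √40804 = 202.
q = (1284 − 202)/2 = 541, p = (1284 + 202)/2 = 743.
Check: 541 · 743 = 401963.

743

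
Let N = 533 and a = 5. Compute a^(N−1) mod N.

508

5^1 ≡ 5 (mod 533)
5^2 ≡ 5^2 = 25 ≡ 25 (mod 533)
5^4 ≡ 25^2 = 625 ≡ 92 (mod 533)
5^8 ≡ 92^2 = 8464 ≡ 469 (mod 533)
5^16 ≡ 469^2 = 219961 ≡ 365 (mod 533)
5^32 ≡ 365^2 = 133225 ≡ 508 (mod 533)
5^64 ≡ 508^2 = 258064 ≡ 92 (mod 533)
5^128 ≡ 92^2 = 8464 ≡ 469 (mod 533)
5^256 ≡ 469^2 = 219961 ≡ 365 (mod 533)
5^512 ≡ 365^2 = 133225 ≡ 508 (mod 533)
532 = 512 + 16 + 4 in binary powers of 2.
So 5^532 ≡ 508 · 365 · 92 ≡ 508 (mod 533).
Since 508 ≠ 1, base 5 is a Fermat witness: 533 is composite.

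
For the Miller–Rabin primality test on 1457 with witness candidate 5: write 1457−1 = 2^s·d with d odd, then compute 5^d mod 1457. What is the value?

160

1457 − 1 = 1456 = 2^4 · 91, so d = 91.
5^1 ≡ 5 (mod 1457)
5^2 ≡ 5^2 = 25 ≡ 25 (mod 1457)
5^4 ≡ 25^2 = 625 ≡ 625 (mod 1457)
5^8 ≡ 625^2 = 390625 ≡ 149 (mod 1457)
5^16 ≡ 149^2 = 22201 ≡ 346 (mod 1457)
5^32 ≡ 346^2 = 119716 ≡ 242 (mod 1457)
5^64 ≡ 242^2 = 58564 ≡ 284 (mod 1457)
91 = 64 + 16 + 8 + 2 + 1 in binary powers of 2.
So 5^91 ≡ 284 · 346 · 149 · 25 · 5 ≡ 160 (mod 1457).
Squaring chain: 160 → 831 → 1400 → 335; never reaches −1, so base 5 is a Miller–Rabin witness that 1457 is composite.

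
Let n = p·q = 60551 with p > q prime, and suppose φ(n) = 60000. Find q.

151

φ(n) = (p−1)(q−1) = n − (p+q) + 1, so p + q = 60551 − 60000 + 1 = 552.
p and q are the roots of t² − 552t + 60551 = 0.
Discriminant: 552² − 4·60551 = 304704 − 242204 = 62500; √62500 = 250.
q = (552 − 250)/2 = 151, p = (552 + 250)/2 = 401.
Check: 151 · 401 = 60551.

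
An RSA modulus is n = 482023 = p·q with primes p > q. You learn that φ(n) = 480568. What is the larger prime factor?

947

φ(n) = (p−1)(q−1) = n − (p+q) + 1, so p + q = 482023 − 480568 + 1 = 1456.
p and q are the roots of t² − 1456t + 482023 = 0.
Discriminant: 1456² − 4·482023 = 2119936 − 1928092 = 191844; √191844 = 438.
q = (1456 − 438)/2 = 509, p = (1456 + 438)/2 = 947.
Check: 509 · 947 = 482023.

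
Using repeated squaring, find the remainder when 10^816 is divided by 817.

391

10^1 ≡ 10 (mod 817)
10^2 ≡ 10^2 = 100 ≡ 100 (mod 817)
10^4 ≡ 100^2 = 10000 ≡ 196 (mod 817)
10^8 ≡ 196^2 = 38416 ≡ 17 (mod 817)
10^16 ≡ 17^2 = 289 ≡ 289 (mod 817)
10^32 ≡ 289^2 = 83521 ≡ 187 (mod 817)
10^64 ≡ 187^2 = 34969 ≡ 655 (mod 817)
10^128 ≡ 655^2 = 429025 ≡ 100 (mod 817)
10^256 ≡ 100^2 = 10000 ≡ 196 (mod 817)
10^512 ≡ 196^2 = 38416 ≡ 17 (mod 817)
816 = 512 + 256 + 32 + 16 in binary powers of 2.
So 10^816 ≡ 17 · 196 · 187 · 289 ≡ 391 (mod 817).
Since 391 ≠ 1, base 10 is a Fermat witness: 817 is composite.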